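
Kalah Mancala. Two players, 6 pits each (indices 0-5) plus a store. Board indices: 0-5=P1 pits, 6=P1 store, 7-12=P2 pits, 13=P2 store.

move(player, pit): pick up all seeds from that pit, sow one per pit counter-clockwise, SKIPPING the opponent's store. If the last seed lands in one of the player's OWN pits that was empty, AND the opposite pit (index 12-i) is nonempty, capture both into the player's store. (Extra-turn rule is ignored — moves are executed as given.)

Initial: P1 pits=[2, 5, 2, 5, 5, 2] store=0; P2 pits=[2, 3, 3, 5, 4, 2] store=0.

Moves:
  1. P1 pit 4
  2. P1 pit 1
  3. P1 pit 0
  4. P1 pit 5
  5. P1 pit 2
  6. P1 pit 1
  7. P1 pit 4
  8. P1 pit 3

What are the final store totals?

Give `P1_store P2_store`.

Answer: 12 0

Derivation:
Move 1: P1 pit4 -> P1=[2,5,2,5,0,3](1) P2=[3,4,4,5,4,2](0)
Move 2: P1 pit1 -> P1=[2,0,3,6,1,4](2) P2=[3,4,4,5,4,2](0)
Move 3: P1 pit0 -> P1=[0,1,4,6,1,4](2) P2=[3,4,4,5,4,2](0)
Move 4: P1 pit5 -> P1=[0,1,4,6,1,0](3) P2=[4,5,5,5,4,2](0)
Move 5: P1 pit2 -> P1=[0,1,0,7,2,1](4) P2=[4,5,5,5,4,2](0)
Move 6: P1 pit1 -> P1=[0,0,0,7,2,1](10) P2=[4,5,5,0,4,2](0)
Move 7: P1 pit4 -> P1=[0,0,0,7,0,2](11) P2=[4,5,5,0,4,2](0)
Move 8: P1 pit3 -> P1=[0,0,0,0,1,3](12) P2=[5,6,6,1,4,2](0)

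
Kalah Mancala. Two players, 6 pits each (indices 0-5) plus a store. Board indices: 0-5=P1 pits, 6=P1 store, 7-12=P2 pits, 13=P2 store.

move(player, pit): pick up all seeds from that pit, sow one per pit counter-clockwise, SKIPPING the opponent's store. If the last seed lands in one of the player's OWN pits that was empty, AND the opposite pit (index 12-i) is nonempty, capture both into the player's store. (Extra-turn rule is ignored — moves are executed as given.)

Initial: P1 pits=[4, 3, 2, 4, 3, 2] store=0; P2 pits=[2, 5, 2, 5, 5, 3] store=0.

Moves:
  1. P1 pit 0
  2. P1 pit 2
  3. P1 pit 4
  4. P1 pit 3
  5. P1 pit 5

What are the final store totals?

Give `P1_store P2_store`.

Move 1: P1 pit0 -> P1=[0,4,3,5,4,2](0) P2=[2,5,2,5,5,3](0)
Move 2: P1 pit2 -> P1=[0,4,0,6,5,3](0) P2=[2,5,2,5,5,3](0)
Move 3: P1 pit4 -> P1=[0,4,0,6,0,4](1) P2=[3,6,3,5,5,3](0)
Move 4: P1 pit3 -> P1=[0,4,0,0,1,5](2) P2=[4,7,4,5,5,3](0)
Move 5: P1 pit5 -> P1=[0,4,0,0,1,0](3) P2=[5,8,5,6,5,3](0)

Answer: 3 0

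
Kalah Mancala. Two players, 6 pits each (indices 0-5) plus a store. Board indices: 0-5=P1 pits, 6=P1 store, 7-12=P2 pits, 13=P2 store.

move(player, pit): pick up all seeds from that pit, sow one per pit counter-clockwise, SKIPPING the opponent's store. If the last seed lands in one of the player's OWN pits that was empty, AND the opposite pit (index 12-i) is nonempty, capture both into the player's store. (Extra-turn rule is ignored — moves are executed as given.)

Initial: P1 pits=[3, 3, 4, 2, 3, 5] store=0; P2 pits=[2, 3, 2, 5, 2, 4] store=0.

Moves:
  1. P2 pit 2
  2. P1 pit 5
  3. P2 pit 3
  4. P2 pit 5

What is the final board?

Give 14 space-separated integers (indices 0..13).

Answer: 5 5 6 4 3 0 1 3 4 1 0 4 0 2

Derivation:
Move 1: P2 pit2 -> P1=[3,3,4,2,3,5](0) P2=[2,3,0,6,3,4](0)
Move 2: P1 pit5 -> P1=[3,3,4,2,3,0](1) P2=[3,4,1,7,3,4](0)
Move 3: P2 pit3 -> P1=[4,4,5,3,3,0](1) P2=[3,4,1,0,4,5](1)
Move 4: P2 pit5 -> P1=[5,5,6,4,3,0](1) P2=[3,4,1,0,4,0](2)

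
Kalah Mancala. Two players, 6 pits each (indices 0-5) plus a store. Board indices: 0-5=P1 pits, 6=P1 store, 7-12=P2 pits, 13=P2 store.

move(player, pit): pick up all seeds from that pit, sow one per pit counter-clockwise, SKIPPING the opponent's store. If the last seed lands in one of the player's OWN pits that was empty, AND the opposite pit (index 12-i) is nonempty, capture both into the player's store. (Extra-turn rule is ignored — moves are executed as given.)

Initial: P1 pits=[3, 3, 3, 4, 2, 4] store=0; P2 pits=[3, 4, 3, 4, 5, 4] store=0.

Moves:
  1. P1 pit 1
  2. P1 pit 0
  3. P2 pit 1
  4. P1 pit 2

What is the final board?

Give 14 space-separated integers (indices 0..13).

Move 1: P1 pit1 -> P1=[3,0,4,5,3,4](0) P2=[3,4,3,4,5,4](0)
Move 2: P1 pit0 -> P1=[0,1,5,6,3,4](0) P2=[3,4,3,4,5,4](0)
Move 3: P2 pit1 -> P1=[0,1,5,6,3,4](0) P2=[3,0,4,5,6,5](0)
Move 4: P1 pit2 -> P1=[0,1,0,7,4,5](1) P2=[4,0,4,5,6,5](0)

Answer: 0 1 0 7 4 5 1 4 0 4 5 6 5 0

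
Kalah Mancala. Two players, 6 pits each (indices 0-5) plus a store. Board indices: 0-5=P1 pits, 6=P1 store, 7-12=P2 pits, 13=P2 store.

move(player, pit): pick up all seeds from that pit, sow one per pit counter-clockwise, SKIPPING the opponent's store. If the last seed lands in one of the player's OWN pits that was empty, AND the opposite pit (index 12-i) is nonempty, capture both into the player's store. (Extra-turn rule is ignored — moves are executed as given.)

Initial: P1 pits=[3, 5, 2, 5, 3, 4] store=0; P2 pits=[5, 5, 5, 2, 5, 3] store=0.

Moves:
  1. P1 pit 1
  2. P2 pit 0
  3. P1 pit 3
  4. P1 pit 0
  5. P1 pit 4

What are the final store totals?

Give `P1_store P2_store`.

Move 1: P1 pit1 -> P1=[3,0,3,6,4,5](1) P2=[5,5,5,2,5,3](0)
Move 2: P2 pit0 -> P1=[3,0,3,6,4,5](1) P2=[0,6,6,3,6,4](0)
Move 3: P1 pit3 -> P1=[3,0,3,0,5,6](2) P2=[1,7,7,3,6,4](0)
Move 4: P1 pit0 -> P1=[0,1,4,0,5,6](10) P2=[1,7,0,3,6,4](0)
Move 5: P1 pit4 -> P1=[0,1,4,0,0,7](11) P2=[2,8,1,3,6,4](0)

Answer: 11 0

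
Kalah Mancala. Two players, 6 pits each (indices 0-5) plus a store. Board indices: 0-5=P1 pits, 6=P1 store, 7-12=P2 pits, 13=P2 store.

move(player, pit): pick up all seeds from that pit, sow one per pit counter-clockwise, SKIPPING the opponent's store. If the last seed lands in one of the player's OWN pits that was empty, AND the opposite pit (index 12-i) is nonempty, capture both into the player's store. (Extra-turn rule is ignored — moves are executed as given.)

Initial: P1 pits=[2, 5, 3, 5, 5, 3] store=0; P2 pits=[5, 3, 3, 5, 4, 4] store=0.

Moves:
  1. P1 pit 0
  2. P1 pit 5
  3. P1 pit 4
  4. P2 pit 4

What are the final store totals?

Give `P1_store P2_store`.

Answer: 2 1

Derivation:
Move 1: P1 pit0 -> P1=[0,6,4,5,5,3](0) P2=[5,3,3,5,4,4](0)
Move 2: P1 pit5 -> P1=[0,6,4,5,5,0](1) P2=[6,4,3,5,4,4](0)
Move 3: P1 pit4 -> P1=[0,6,4,5,0,1](2) P2=[7,5,4,5,4,4](0)
Move 4: P2 pit4 -> P1=[1,7,4,5,0,1](2) P2=[7,5,4,5,0,5](1)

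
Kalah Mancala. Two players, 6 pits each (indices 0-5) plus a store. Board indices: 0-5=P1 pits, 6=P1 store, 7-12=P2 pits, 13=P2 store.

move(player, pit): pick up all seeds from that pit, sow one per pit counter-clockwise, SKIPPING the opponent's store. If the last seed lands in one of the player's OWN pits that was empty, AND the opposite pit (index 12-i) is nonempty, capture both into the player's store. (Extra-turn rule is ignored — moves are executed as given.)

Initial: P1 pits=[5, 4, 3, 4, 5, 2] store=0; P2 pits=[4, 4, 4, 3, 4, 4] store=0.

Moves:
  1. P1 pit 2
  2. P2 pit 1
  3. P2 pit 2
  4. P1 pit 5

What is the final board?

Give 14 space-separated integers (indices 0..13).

Move 1: P1 pit2 -> P1=[5,4,0,5,6,3](0) P2=[4,4,4,3,4,4](0)
Move 2: P2 pit1 -> P1=[5,4,0,5,6,3](0) P2=[4,0,5,4,5,5](0)
Move 3: P2 pit2 -> P1=[6,4,0,5,6,3](0) P2=[4,0,0,5,6,6](1)
Move 4: P1 pit5 -> P1=[6,4,0,5,6,0](1) P2=[5,1,0,5,6,6](1)

Answer: 6 4 0 5 6 0 1 5 1 0 5 6 6 1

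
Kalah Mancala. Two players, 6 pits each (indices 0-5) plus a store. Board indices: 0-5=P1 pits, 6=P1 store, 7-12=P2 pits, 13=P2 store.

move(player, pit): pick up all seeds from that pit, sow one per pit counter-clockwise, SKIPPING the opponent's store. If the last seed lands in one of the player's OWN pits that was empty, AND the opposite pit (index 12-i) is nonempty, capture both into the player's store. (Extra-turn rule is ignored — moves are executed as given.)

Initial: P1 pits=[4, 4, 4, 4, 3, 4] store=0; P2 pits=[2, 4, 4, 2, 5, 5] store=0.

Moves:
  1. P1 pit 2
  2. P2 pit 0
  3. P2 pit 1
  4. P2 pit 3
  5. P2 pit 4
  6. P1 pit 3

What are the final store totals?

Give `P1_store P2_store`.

Answer: 2 3

Derivation:
Move 1: P1 pit2 -> P1=[4,4,0,5,4,5](1) P2=[2,4,4,2,5,5](0)
Move 2: P2 pit0 -> P1=[4,4,0,5,4,5](1) P2=[0,5,5,2,5,5](0)
Move 3: P2 pit1 -> P1=[4,4,0,5,4,5](1) P2=[0,0,6,3,6,6](1)
Move 4: P2 pit3 -> P1=[4,4,0,5,4,5](1) P2=[0,0,6,0,7,7](2)
Move 5: P2 pit4 -> P1=[5,5,1,6,5,5](1) P2=[0,0,6,0,0,8](3)
Move 6: P1 pit3 -> P1=[5,5,1,0,6,6](2) P2=[1,1,7,0,0,8](3)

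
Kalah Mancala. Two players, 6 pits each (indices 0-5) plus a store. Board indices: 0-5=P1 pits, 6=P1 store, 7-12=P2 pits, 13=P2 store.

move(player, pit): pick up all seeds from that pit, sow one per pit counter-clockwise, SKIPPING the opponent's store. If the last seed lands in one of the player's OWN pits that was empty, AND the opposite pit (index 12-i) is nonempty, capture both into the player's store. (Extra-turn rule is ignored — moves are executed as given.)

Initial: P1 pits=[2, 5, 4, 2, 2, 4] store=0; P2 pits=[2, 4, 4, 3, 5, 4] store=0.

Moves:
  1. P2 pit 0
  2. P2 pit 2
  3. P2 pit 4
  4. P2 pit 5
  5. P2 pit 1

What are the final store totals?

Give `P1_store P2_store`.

Answer: 0 4

Derivation:
Move 1: P2 pit0 -> P1=[2,5,4,2,2,4](0) P2=[0,5,5,3,5,4](0)
Move 2: P2 pit2 -> P1=[3,5,4,2,2,4](0) P2=[0,5,0,4,6,5](1)
Move 3: P2 pit4 -> P1=[4,6,5,3,2,4](0) P2=[0,5,0,4,0,6](2)
Move 4: P2 pit5 -> P1=[5,7,6,4,3,4](0) P2=[0,5,0,4,0,0](3)
Move 5: P2 pit1 -> P1=[5,7,6,4,3,4](0) P2=[0,0,1,5,1,1](4)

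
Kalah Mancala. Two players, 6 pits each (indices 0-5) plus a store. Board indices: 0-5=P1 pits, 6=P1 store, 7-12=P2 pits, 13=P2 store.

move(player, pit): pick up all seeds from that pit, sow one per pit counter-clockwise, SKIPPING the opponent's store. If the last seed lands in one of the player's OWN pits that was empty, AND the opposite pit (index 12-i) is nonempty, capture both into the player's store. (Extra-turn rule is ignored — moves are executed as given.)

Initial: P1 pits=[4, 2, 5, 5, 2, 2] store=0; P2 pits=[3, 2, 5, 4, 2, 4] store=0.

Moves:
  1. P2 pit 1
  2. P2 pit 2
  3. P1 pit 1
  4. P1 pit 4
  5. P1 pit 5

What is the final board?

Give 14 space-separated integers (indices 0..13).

Answer: 5 0 6 6 0 0 2 5 1 0 6 3 5 1

Derivation:
Move 1: P2 pit1 -> P1=[4,2,5,5,2,2](0) P2=[3,0,6,5,2,4](0)
Move 2: P2 pit2 -> P1=[5,3,5,5,2,2](0) P2=[3,0,0,6,3,5](1)
Move 3: P1 pit1 -> P1=[5,0,6,6,3,2](0) P2=[3,0,0,6,3,5](1)
Move 4: P1 pit4 -> P1=[5,0,6,6,0,3](1) P2=[4,0,0,6,3,5](1)
Move 5: P1 pit5 -> P1=[5,0,6,6,0,0](2) P2=[5,1,0,6,3,5](1)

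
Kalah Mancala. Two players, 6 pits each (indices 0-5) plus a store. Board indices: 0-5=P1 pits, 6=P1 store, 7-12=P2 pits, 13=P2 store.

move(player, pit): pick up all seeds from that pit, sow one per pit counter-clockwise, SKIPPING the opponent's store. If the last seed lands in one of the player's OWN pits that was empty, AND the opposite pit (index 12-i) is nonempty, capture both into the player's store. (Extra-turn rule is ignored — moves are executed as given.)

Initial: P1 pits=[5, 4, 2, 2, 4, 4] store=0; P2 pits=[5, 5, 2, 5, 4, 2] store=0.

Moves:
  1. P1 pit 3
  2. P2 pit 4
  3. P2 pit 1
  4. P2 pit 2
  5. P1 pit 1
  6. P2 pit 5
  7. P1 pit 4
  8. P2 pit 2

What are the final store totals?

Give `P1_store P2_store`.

Answer: 2 3

Derivation:
Move 1: P1 pit3 -> P1=[5,4,2,0,5,5](0) P2=[5,5,2,5,4,2](0)
Move 2: P2 pit4 -> P1=[6,5,2,0,5,5](0) P2=[5,5,2,5,0,3](1)
Move 3: P2 pit1 -> P1=[6,5,2,0,5,5](0) P2=[5,0,3,6,1,4](2)
Move 4: P2 pit2 -> P1=[6,5,2,0,5,5](0) P2=[5,0,0,7,2,5](2)
Move 5: P1 pit1 -> P1=[6,0,3,1,6,6](1) P2=[5,0,0,7,2,5](2)
Move 6: P2 pit5 -> P1=[7,1,4,2,6,6](1) P2=[5,0,0,7,2,0](3)
Move 7: P1 pit4 -> P1=[7,1,4,2,0,7](2) P2=[6,1,1,8,2,0](3)
Move 8: P2 pit2 -> P1=[7,1,4,2,0,7](2) P2=[6,1,0,9,2,0](3)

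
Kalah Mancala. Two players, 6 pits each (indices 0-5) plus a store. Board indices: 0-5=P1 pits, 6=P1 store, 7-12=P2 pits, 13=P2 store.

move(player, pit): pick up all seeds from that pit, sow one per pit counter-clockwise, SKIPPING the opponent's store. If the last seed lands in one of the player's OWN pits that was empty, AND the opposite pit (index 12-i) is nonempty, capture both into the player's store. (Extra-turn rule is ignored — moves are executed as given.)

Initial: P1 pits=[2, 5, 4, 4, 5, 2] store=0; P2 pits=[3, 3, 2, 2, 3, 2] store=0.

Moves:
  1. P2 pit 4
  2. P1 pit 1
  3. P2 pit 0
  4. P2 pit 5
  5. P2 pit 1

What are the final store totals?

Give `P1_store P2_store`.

Move 1: P2 pit4 -> P1=[3,5,4,4,5,2](0) P2=[3,3,2,2,0,3](1)
Move 2: P1 pit1 -> P1=[3,0,5,5,6,3](1) P2=[3,3,2,2,0,3](1)
Move 3: P2 pit0 -> P1=[3,0,5,5,6,3](1) P2=[0,4,3,3,0,3](1)
Move 4: P2 pit5 -> P1=[4,1,5,5,6,3](1) P2=[0,4,3,3,0,0](2)
Move 5: P2 pit1 -> P1=[0,1,5,5,6,3](1) P2=[0,0,4,4,1,0](7)

Answer: 1 7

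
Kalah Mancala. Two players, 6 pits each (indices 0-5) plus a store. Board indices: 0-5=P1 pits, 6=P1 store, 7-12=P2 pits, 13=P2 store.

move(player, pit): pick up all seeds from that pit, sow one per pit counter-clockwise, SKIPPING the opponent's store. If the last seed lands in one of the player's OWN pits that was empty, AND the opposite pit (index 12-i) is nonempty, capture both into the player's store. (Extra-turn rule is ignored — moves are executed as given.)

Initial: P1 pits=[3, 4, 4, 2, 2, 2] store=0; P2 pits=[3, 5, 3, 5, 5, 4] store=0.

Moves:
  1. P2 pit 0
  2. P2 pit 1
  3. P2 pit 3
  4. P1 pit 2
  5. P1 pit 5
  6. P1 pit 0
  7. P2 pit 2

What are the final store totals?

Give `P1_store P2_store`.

Answer: 5 3

Derivation:
Move 1: P2 pit0 -> P1=[3,4,4,2,2,2](0) P2=[0,6,4,6,5,4](0)
Move 2: P2 pit1 -> P1=[4,4,4,2,2,2](0) P2=[0,0,5,7,6,5](1)
Move 3: P2 pit3 -> P1=[5,5,5,3,2,2](0) P2=[0,0,5,0,7,6](2)
Move 4: P1 pit2 -> P1=[5,5,0,4,3,3](1) P2=[1,0,5,0,7,6](2)
Move 5: P1 pit5 -> P1=[5,5,0,4,3,0](2) P2=[2,1,5,0,7,6](2)
Move 6: P1 pit0 -> P1=[0,6,1,5,4,0](5) P2=[0,1,5,0,7,6](2)
Move 7: P2 pit2 -> P1=[1,6,1,5,4,0](5) P2=[0,1,0,1,8,7](3)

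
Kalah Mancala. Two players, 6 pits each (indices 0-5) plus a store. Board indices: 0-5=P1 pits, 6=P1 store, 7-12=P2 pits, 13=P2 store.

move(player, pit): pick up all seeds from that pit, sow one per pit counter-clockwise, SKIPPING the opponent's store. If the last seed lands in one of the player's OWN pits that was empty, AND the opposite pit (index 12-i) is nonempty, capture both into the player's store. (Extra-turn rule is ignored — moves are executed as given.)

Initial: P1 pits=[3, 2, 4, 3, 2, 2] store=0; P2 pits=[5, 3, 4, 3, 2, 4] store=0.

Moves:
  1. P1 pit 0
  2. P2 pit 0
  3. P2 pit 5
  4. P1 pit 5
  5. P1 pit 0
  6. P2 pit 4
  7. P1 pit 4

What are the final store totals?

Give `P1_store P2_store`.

Move 1: P1 pit0 -> P1=[0,3,5,4,2,2](0) P2=[5,3,4,3,2,4](0)
Move 2: P2 pit0 -> P1=[0,3,5,4,2,2](0) P2=[0,4,5,4,3,5](0)
Move 3: P2 pit5 -> P1=[1,4,6,5,2,2](0) P2=[0,4,5,4,3,0](1)
Move 4: P1 pit5 -> P1=[1,4,6,5,2,0](1) P2=[1,4,5,4,3,0](1)
Move 5: P1 pit0 -> P1=[0,5,6,5,2,0](1) P2=[1,4,5,4,3,0](1)
Move 6: P2 pit4 -> P1=[1,5,6,5,2,0](1) P2=[1,4,5,4,0,1](2)
Move 7: P1 pit4 -> P1=[1,5,6,5,0,1](2) P2=[1,4,5,4,0,1](2)

Answer: 2 2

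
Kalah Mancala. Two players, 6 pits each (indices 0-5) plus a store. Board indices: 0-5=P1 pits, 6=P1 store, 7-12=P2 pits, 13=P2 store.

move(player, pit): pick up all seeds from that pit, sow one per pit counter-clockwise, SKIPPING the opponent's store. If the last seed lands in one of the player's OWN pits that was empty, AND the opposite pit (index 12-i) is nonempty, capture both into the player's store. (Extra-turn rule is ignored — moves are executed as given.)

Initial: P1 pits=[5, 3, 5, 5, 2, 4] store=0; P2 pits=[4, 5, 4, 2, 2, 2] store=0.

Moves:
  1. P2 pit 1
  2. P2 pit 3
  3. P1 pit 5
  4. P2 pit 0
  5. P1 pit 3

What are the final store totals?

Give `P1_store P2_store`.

Move 1: P2 pit1 -> P1=[5,3,5,5,2,4](0) P2=[4,0,5,3,3,3](1)
Move 2: P2 pit3 -> P1=[5,3,5,5,2,4](0) P2=[4,0,5,0,4,4](2)
Move 3: P1 pit5 -> P1=[5,3,5,5,2,0](1) P2=[5,1,6,0,4,4](2)
Move 4: P2 pit0 -> P1=[5,3,5,5,2,0](1) P2=[0,2,7,1,5,5](2)
Move 5: P1 pit3 -> P1=[5,3,5,0,3,1](2) P2=[1,3,7,1,5,5](2)

Answer: 2 2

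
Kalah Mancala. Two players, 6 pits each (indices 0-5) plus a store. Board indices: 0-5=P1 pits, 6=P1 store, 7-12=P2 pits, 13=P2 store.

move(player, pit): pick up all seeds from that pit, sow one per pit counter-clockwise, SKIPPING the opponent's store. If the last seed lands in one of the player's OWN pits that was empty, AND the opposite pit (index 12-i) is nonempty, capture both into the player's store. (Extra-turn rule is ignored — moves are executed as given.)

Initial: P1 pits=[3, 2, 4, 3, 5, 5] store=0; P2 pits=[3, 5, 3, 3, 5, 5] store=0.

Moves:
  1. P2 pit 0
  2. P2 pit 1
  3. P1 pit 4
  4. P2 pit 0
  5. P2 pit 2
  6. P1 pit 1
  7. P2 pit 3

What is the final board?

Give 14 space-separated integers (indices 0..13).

Move 1: P2 pit0 -> P1=[3,2,4,3,5,5](0) P2=[0,6,4,4,5,5](0)
Move 2: P2 pit1 -> P1=[4,2,4,3,5,5](0) P2=[0,0,5,5,6,6](1)
Move 3: P1 pit4 -> P1=[4,2,4,3,0,6](1) P2=[1,1,6,5,6,6](1)
Move 4: P2 pit0 -> P1=[4,2,4,3,0,6](1) P2=[0,2,6,5,6,6](1)
Move 5: P2 pit2 -> P1=[5,3,4,3,0,6](1) P2=[0,2,0,6,7,7](2)
Move 6: P1 pit1 -> P1=[5,0,5,4,0,6](4) P2=[0,0,0,6,7,7](2)
Move 7: P2 pit3 -> P1=[6,1,6,4,0,6](4) P2=[0,0,0,0,8,8](3)

Answer: 6 1 6 4 0 6 4 0 0 0 0 8 8 3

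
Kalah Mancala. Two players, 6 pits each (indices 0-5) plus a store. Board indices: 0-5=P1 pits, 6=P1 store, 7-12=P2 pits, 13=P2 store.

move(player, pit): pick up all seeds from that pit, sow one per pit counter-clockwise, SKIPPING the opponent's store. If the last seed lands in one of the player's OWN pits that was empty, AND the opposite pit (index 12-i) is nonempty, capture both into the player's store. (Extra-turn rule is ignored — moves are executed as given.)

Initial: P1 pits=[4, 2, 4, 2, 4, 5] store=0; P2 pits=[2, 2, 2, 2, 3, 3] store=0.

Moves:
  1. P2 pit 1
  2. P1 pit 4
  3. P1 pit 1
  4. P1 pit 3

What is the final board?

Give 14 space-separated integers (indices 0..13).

Move 1: P2 pit1 -> P1=[4,2,4,2,4,5](0) P2=[2,0,3,3,3,3](0)
Move 2: P1 pit4 -> P1=[4,2,4,2,0,6](1) P2=[3,1,3,3,3,3](0)
Move 3: P1 pit1 -> P1=[4,0,5,3,0,6](1) P2=[3,1,3,3,3,3](0)
Move 4: P1 pit3 -> P1=[4,0,5,0,1,7](2) P2=[3,1,3,3,3,3](0)

Answer: 4 0 5 0 1 7 2 3 1 3 3 3 3 0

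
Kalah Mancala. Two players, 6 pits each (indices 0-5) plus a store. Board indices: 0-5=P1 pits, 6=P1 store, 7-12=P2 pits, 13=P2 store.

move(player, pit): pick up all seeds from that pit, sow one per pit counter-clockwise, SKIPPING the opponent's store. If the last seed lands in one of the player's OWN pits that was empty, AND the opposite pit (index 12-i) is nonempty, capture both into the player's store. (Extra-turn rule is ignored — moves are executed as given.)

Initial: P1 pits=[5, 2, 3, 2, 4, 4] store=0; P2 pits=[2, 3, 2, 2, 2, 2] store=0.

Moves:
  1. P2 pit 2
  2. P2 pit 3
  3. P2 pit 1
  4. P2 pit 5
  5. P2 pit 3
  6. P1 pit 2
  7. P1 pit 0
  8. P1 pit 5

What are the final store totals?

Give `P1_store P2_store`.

Move 1: P2 pit2 -> P1=[5,2,3,2,4,4](0) P2=[2,3,0,3,3,2](0)
Move 2: P2 pit3 -> P1=[5,2,3,2,4,4](0) P2=[2,3,0,0,4,3](1)
Move 3: P2 pit1 -> P1=[5,2,3,2,4,4](0) P2=[2,0,1,1,5,3](1)
Move 4: P2 pit5 -> P1=[6,3,3,2,4,4](0) P2=[2,0,1,1,5,0](2)
Move 5: P2 pit3 -> P1=[6,3,3,2,4,4](0) P2=[2,0,1,0,6,0](2)
Move 6: P1 pit2 -> P1=[6,3,0,3,5,5](0) P2=[2,0,1,0,6,0](2)
Move 7: P1 pit0 -> P1=[0,4,1,4,6,6](1) P2=[2,0,1,0,6,0](2)
Move 8: P1 pit5 -> P1=[0,4,1,4,6,0](2) P2=[3,1,2,1,7,0](2)

Answer: 2 2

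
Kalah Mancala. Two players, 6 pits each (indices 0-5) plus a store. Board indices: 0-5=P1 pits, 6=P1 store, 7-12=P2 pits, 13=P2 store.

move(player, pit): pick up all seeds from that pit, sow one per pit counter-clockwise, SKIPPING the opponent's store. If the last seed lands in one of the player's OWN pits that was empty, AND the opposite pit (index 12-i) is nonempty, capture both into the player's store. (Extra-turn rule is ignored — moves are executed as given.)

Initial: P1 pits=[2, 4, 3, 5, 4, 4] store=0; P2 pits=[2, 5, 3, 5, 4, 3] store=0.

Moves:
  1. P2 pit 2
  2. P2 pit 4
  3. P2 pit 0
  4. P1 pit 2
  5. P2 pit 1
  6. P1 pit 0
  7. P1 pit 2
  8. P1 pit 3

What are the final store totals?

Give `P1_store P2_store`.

Move 1: P2 pit2 -> P1=[2,4,3,5,4,4](0) P2=[2,5,0,6,5,4](0)
Move 2: P2 pit4 -> P1=[3,5,4,5,4,4](0) P2=[2,5,0,6,0,5](1)
Move 3: P2 pit0 -> P1=[3,5,4,0,4,4](0) P2=[0,6,0,6,0,5](7)
Move 4: P1 pit2 -> P1=[3,5,0,1,5,5](1) P2=[0,6,0,6,0,5](7)
Move 5: P2 pit1 -> P1=[4,5,0,1,5,5](1) P2=[0,0,1,7,1,6](8)
Move 6: P1 pit0 -> P1=[0,6,1,2,6,5](1) P2=[0,0,1,7,1,6](8)
Move 7: P1 pit2 -> P1=[0,6,0,3,6,5](1) P2=[0,0,1,7,1,6](8)
Move 8: P1 pit3 -> P1=[0,6,0,0,7,6](2) P2=[0,0,1,7,1,6](8)

Answer: 2 8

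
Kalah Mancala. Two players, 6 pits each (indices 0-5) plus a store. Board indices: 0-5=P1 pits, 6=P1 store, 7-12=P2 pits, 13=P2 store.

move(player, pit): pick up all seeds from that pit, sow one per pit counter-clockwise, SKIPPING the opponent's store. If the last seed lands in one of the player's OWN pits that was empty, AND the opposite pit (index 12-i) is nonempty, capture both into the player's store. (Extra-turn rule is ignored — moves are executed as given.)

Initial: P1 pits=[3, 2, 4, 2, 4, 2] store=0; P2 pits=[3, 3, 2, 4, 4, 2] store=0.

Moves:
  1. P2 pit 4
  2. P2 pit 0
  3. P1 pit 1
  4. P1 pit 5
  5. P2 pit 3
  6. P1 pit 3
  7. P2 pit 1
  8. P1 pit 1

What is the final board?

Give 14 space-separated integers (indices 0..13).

Move 1: P2 pit4 -> P1=[4,3,4,2,4,2](0) P2=[3,3,2,4,0,3](1)
Move 2: P2 pit0 -> P1=[4,3,4,2,4,2](0) P2=[0,4,3,5,0,3](1)
Move 3: P1 pit1 -> P1=[4,0,5,3,5,2](0) P2=[0,4,3,5,0,3](1)
Move 4: P1 pit5 -> P1=[4,0,5,3,5,0](1) P2=[1,4,3,5,0,3](1)
Move 5: P2 pit3 -> P1=[5,1,5,3,5,0](1) P2=[1,4,3,0,1,4](2)
Move 6: P1 pit3 -> P1=[5,1,5,0,6,1](2) P2=[1,4,3,0,1,4](2)
Move 7: P2 pit1 -> P1=[5,1,5,0,6,1](2) P2=[1,0,4,1,2,5](2)
Move 8: P1 pit1 -> P1=[5,0,6,0,6,1](2) P2=[1,0,4,1,2,5](2)

Answer: 5 0 6 0 6 1 2 1 0 4 1 2 5 2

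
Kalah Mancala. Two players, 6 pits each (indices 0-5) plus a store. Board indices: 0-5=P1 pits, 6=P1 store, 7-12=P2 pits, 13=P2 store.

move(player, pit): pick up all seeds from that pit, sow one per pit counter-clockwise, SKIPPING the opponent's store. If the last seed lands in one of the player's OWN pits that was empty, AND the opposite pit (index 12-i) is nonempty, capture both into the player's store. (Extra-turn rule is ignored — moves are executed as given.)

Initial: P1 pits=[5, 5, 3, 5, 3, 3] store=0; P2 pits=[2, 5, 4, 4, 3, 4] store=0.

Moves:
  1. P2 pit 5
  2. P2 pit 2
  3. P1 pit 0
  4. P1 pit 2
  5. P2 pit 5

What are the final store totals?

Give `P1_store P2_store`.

Answer: 2 3

Derivation:
Move 1: P2 pit5 -> P1=[6,6,4,5,3,3](0) P2=[2,5,4,4,3,0](1)
Move 2: P2 pit2 -> P1=[6,6,4,5,3,3](0) P2=[2,5,0,5,4,1](2)
Move 3: P1 pit0 -> P1=[0,7,5,6,4,4](1) P2=[2,5,0,5,4,1](2)
Move 4: P1 pit2 -> P1=[0,7,0,7,5,5](2) P2=[3,5,0,5,4,1](2)
Move 5: P2 pit5 -> P1=[0,7,0,7,5,5](2) P2=[3,5,0,5,4,0](3)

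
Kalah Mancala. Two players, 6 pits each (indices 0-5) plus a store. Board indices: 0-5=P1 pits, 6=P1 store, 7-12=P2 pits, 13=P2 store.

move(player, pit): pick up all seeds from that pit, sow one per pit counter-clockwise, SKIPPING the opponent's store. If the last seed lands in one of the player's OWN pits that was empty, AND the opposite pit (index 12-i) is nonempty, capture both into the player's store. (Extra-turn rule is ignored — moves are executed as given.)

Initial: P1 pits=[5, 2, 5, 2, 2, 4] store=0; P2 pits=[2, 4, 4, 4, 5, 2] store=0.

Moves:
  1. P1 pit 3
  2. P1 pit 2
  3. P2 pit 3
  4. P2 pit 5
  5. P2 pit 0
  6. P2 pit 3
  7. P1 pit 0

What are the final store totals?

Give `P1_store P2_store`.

Answer: 2 2

Derivation:
Move 1: P1 pit3 -> P1=[5,2,5,0,3,5](0) P2=[2,4,4,4,5,2](0)
Move 2: P1 pit2 -> P1=[5,2,0,1,4,6](1) P2=[3,4,4,4,5,2](0)
Move 3: P2 pit3 -> P1=[6,2,0,1,4,6](1) P2=[3,4,4,0,6,3](1)
Move 4: P2 pit5 -> P1=[7,3,0,1,4,6](1) P2=[3,4,4,0,6,0](2)
Move 5: P2 pit0 -> P1=[7,3,0,1,4,6](1) P2=[0,5,5,1,6,0](2)
Move 6: P2 pit3 -> P1=[7,3,0,1,4,6](1) P2=[0,5,5,0,7,0](2)
Move 7: P1 pit0 -> P1=[0,4,1,2,5,7](2) P2=[1,5,5,0,7,0](2)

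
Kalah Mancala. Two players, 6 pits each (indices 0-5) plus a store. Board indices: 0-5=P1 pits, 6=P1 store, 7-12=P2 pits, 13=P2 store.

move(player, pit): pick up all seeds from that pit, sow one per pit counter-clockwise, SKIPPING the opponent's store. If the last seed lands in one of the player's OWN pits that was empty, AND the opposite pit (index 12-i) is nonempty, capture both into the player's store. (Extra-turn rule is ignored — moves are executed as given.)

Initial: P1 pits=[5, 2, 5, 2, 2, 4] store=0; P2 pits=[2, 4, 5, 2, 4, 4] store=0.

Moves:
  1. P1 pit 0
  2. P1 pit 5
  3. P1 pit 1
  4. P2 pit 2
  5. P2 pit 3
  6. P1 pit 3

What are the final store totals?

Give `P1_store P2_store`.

Move 1: P1 pit0 -> P1=[0,3,6,3,3,5](0) P2=[2,4,5,2,4,4](0)
Move 2: P1 pit5 -> P1=[0,3,6,3,3,0](1) P2=[3,5,6,3,4,4](0)
Move 3: P1 pit1 -> P1=[0,0,7,4,4,0](1) P2=[3,5,6,3,4,4](0)
Move 4: P2 pit2 -> P1=[1,1,7,4,4,0](1) P2=[3,5,0,4,5,5](1)
Move 5: P2 pit3 -> P1=[2,1,7,4,4,0](1) P2=[3,5,0,0,6,6](2)
Move 6: P1 pit3 -> P1=[2,1,7,0,5,1](2) P2=[4,5,0,0,6,6](2)

Answer: 2 2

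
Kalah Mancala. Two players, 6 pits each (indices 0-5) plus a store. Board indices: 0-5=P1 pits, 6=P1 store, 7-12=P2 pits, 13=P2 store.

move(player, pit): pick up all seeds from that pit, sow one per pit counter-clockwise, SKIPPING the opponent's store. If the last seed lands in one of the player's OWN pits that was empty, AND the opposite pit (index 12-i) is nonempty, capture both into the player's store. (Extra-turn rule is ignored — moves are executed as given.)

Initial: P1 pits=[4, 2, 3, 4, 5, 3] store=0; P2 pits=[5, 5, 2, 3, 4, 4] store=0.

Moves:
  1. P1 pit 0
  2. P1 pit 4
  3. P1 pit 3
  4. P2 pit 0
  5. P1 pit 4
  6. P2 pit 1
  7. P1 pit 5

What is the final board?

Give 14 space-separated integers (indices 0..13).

Move 1: P1 pit0 -> P1=[0,3,4,5,6,3](0) P2=[5,5,2,3,4,4](0)
Move 2: P1 pit4 -> P1=[0,3,4,5,0,4](1) P2=[6,6,3,4,4,4](0)
Move 3: P1 pit3 -> P1=[0,3,4,0,1,5](2) P2=[7,7,3,4,4,4](0)
Move 4: P2 pit0 -> P1=[1,3,4,0,1,5](2) P2=[0,8,4,5,5,5](1)
Move 5: P1 pit4 -> P1=[1,3,4,0,0,6](2) P2=[0,8,4,5,5,5](1)
Move 6: P2 pit1 -> P1=[2,4,5,0,0,6](2) P2=[0,0,5,6,6,6](2)
Move 7: P1 pit5 -> P1=[2,4,5,0,0,0](3) P2=[1,1,6,7,7,6](2)

Answer: 2 4 5 0 0 0 3 1 1 6 7 7 6 2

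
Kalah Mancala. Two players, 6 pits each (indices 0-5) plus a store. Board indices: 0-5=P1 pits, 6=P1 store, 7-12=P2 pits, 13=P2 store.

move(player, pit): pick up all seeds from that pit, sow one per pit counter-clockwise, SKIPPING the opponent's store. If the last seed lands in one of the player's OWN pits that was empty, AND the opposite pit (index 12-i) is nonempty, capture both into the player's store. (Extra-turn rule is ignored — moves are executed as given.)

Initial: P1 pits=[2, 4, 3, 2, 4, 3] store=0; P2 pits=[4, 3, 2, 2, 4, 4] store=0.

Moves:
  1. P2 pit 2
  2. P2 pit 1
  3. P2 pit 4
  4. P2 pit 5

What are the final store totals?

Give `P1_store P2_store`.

Answer: 0 2

Derivation:
Move 1: P2 pit2 -> P1=[2,4,3,2,4,3](0) P2=[4,3,0,3,5,4](0)
Move 2: P2 pit1 -> P1=[2,4,3,2,4,3](0) P2=[4,0,1,4,6,4](0)
Move 3: P2 pit4 -> P1=[3,5,4,3,4,3](0) P2=[4,0,1,4,0,5](1)
Move 4: P2 pit5 -> P1=[4,6,5,4,4,3](0) P2=[4,0,1,4,0,0](2)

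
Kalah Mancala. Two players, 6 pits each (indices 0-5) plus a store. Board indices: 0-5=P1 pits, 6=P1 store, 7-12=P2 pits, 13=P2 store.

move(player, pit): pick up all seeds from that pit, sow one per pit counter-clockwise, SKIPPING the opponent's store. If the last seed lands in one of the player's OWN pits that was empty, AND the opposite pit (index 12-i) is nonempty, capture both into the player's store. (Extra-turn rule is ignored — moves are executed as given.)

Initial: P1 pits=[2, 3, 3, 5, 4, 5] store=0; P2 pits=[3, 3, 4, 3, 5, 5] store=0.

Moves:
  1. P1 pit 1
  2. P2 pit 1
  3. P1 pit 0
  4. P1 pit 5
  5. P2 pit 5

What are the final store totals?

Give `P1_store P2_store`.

Answer: 1 1

Derivation:
Move 1: P1 pit1 -> P1=[2,0,4,6,5,5](0) P2=[3,3,4,3,5,5](0)
Move 2: P2 pit1 -> P1=[2,0,4,6,5,5](0) P2=[3,0,5,4,6,5](0)
Move 3: P1 pit0 -> P1=[0,1,5,6,5,5](0) P2=[3,0,5,4,6,5](0)
Move 4: P1 pit5 -> P1=[0,1,5,6,5,0](1) P2=[4,1,6,5,6,5](0)
Move 5: P2 pit5 -> P1=[1,2,6,7,5,0](1) P2=[4,1,6,5,6,0](1)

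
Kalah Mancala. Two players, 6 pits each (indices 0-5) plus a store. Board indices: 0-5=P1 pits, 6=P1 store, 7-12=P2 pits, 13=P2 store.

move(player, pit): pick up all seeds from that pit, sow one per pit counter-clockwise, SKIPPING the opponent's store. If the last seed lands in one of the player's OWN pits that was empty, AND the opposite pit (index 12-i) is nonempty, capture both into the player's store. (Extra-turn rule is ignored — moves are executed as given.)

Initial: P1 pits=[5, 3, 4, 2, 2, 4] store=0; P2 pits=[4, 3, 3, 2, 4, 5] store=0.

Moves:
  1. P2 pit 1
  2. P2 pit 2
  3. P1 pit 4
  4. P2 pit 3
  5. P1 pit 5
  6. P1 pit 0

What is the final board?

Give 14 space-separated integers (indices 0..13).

Answer: 0 4 5 3 1 1 3 5 1 1 1 7 7 2

Derivation:
Move 1: P2 pit1 -> P1=[5,3,4,2,2,4](0) P2=[4,0,4,3,5,5](0)
Move 2: P2 pit2 -> P1=[5,3,4,2,2,4](0) P2=[4,0,0,4,6,6](1)
Move 3: P1 pit4 -> P1=[5,3,4,2,0,5](1) P2=[4,0,0,4,6,6](1)
Move 4: P2 pit3 -> P1=[6,3,4,2,0,5](1) P2=[4,0,0,0,7,7](2)
Move 5: P1 pit5 -> P1=[6,3,4,2,0,0](2) P2=[5,1,1,1,7,7](2)
Move 6: P1 pit0 -> P1=[0,4,5,3,1,1](3) P2=[5,1,1,1,7,7](2)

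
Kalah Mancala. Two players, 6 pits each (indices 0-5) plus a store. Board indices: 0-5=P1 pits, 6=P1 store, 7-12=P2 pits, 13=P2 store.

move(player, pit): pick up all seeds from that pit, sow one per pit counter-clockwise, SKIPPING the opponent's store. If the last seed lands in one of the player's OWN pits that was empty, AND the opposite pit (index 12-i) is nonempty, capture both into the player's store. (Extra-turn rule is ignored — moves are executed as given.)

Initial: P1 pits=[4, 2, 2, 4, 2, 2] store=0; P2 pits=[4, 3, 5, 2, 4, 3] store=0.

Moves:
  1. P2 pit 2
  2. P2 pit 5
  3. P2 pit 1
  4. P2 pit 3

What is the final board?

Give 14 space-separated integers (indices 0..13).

Move 1: P2 pit2 -> P1=[5,2,2,4,2,2](0) P2=[4,3,0,3,5,4](1)
Move 2: P2 pit5 -> P1=[6,3,3,4,2,2](0) P2=[4,3,0,3,5,0](2)
Move 3: P2 pit1 -> P1=[6,3,3,4,2,2](0) P2=[4,0,1,4,6,0](2)
Move 4: P2 pit3 -> P1=[7,3,3,4,2,2](0) P2=[4,0,1,0,7,1](3)

Answer: 7 3 3 4 2 2 0 4 0 1 0 7 1 3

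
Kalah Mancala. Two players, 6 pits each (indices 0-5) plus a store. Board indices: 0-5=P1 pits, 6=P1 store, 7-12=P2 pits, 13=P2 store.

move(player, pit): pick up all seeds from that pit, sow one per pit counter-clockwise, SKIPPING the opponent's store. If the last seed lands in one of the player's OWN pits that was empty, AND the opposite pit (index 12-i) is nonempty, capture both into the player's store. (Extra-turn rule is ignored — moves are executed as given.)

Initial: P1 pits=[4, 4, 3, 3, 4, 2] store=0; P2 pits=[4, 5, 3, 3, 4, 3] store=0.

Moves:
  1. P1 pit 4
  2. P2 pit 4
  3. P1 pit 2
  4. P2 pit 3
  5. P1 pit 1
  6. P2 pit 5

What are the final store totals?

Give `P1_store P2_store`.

Move 1: P1 pit4 -> P1=[4,4,3,3,0,3](1) P2=[5,6,3,3,4,3](0)
Move 2: P2 pit4 -> P1=[5,5,3,3,0,3](1) P2=[5,6,3,3,0,4](1)
Move 3: P1 pit2 -> P1=[5,5,0,4,1,4](1) P2=[5,6,3,3,0,4](1)
Move 4: P2 pit3 -> P1=[5,5,0,4,1,4](1) P2=[5,6,3,0,1,5](2)
Move 5: P1 pit1 -> P1=[5,0,1,5,2,5](2) P2=[5,6,3,0,1,5](2)
Move 6: P2 pit5 -> P1=[6,1,2,6,2,5](2) P2=[5,6,3,0,1,0](3)

Answer: 2 3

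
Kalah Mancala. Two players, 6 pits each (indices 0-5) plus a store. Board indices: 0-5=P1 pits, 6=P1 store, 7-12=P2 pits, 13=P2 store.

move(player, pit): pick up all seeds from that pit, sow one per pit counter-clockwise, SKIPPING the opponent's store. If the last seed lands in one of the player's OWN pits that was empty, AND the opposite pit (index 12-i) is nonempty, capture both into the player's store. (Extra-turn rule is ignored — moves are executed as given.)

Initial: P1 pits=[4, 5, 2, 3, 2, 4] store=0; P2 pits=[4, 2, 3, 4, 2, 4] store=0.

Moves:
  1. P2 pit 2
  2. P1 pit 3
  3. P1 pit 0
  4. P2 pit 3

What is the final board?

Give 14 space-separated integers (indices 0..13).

Answer: 1 7 3 1 4 5 1 4 2 0 0 4 6 1

Derivation:
Move 1: P2 pit2 -> P1=[4,5,2,3,2,4](0) P2=[4,2,0,5,3,5](0)
Move 2: P1 pit3 -> P1=[4,5,2,0,3,5](1) P2=[4,2,0,5,3,5](0)
Move 3: P1 pit0 -> P1=[0,6,3,1,4,5](1) P2=[4,2,0,5,3,5](0)
Move 4: P2 pit3 -> P1=[1,7,3,1,4,5](1) P2=[4,2,0,0,4,6](1)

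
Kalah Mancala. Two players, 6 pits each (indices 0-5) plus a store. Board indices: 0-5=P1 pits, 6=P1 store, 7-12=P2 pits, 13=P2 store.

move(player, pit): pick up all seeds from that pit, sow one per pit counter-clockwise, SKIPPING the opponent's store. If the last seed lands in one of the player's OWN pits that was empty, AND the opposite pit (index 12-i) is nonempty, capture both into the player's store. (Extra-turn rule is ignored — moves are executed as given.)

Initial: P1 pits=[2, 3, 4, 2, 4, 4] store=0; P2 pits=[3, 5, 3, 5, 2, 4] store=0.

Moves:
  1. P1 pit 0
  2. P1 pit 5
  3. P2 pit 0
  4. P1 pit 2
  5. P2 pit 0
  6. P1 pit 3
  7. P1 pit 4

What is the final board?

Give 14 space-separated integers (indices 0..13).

Answer: 0 4 0 0 0 3 4 1 9 6 7 3 4 0

Derivation:
Move 1: P1 pit0 -> P1=[0,4,5,2,4,4](0) P2=[3,5,3,5,2,4](0)
Move 2: P1 pit5 -> P1=[0,4,5,2,4,0](1) P2=[4,6,4,5,2,4](0)
Move 3: P2 pit0 -> P1=[0,4,5,2,4,0](1) P2=[0,7,5,6,3,4](0)
Move 4: P1 pit2 -> P1=[0,4,0,3,5,1](2) P2=[1,7,5,6,3,4](0)
Move 5: P2 pit0 -> P1=[0,4,0,3,5,1](2) P2=[0,8,5,6,3,4](0)
Move 6: P1 pit3 -> P1=[0,4,0,0,6,2](3) P2=[0,8,5,6,3,4](0)
Move 7: P1 pit4 -> P1=[0,4,0,0,0,3](4) P2=[1,9,6,7,3,4](0)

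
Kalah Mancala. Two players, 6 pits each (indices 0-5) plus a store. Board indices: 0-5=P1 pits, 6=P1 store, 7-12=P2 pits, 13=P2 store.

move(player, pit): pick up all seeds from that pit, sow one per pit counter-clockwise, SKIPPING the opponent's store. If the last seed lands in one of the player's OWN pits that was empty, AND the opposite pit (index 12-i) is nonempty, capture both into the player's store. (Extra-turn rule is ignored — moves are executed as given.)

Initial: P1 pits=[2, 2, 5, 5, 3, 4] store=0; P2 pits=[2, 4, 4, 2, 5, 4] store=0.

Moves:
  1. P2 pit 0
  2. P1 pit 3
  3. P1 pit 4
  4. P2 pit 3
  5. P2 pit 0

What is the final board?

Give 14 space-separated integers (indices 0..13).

Move 1: P2 pit0 -> P1=[2,2,5,5,3,4](0) P2=[0,5,5,2,5,4](0)
Move 2: P1 pit3 -> P1=[2,2,5,0,4,5](1) P2=[1,6,5,2,5,4](0)
Move 3: P1 pit4 -> P1=[2,2,5,0,0,6](2) P2=[2,7,5,2,5,4](0)
Move 4: P2 pit3 -> P1=[2,2,5,0,0,6](2) P2=[2,7,5,0,6,5](0)
Move 5: P2 pit0 -> P1=[2,2,5,0,0,6](2) P2=[0,8,6,0,6,5](0)

Answer: 2 2 5 0 0 6 2 0 8 6 0 6 5 0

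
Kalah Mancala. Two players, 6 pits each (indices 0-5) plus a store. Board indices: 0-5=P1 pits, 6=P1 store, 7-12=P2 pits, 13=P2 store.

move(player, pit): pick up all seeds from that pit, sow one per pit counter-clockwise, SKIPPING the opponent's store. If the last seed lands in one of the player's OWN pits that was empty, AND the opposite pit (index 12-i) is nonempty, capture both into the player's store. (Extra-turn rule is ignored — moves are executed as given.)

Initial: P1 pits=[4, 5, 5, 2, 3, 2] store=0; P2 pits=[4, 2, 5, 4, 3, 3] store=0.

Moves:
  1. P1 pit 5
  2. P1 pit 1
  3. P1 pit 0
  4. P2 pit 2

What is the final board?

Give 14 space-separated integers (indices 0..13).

Move 1: P1 pit5 -> P1=[4,5,5,2,3,0](1) P2=[5,2,5,4,3,3](0)
Move 2: P1 pit1 -> P1=[4,0,6,3,4,1](2) P2=[5,2,5,4,3,3](0)
Move 3: P1 pit0 -> P1=[0,1,7,4,5,1](2) P2=[5,2,5,4,3,3](0)
Move 4: P2 pit2 -> P1=[1,1,7,4,5,1](2) P2=[5,2,0,5,4,4](1)

Answer: 1 1 7 4 5 1 2 5 2 0 5 4 4 1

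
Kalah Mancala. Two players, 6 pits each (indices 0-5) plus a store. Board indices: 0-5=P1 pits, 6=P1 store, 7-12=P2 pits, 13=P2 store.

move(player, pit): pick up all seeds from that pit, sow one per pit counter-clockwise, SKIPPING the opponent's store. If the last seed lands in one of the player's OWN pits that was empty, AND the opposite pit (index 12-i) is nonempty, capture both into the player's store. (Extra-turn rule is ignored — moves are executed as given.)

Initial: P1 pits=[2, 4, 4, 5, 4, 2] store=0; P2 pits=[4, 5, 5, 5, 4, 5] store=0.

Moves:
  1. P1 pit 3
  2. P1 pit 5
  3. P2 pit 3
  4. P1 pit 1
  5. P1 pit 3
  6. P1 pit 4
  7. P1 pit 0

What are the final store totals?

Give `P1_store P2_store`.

Answer: 11 1

Derivation:
Move 1: P1 pit3 -> P1=[2,4,4,0,5,3](1) P2=[5,6,5,5,4,5](0)
Move 2: P1 pit5 -> P1=[2,4,4,0,5,0](2) P2=[6,7,5,5,4,5](0)
Move 3: P2 pit3 -> P1=[3,5,4,0,5,0](2) P2=[6,7,5,0,5,6](1)
Move 4: P1 pit1 -> P1=[3,0,5,1,6,1](3) P2=[6,7,5,0,5,6](1)
Move 5: P1 pit3 -> P1=[3,0,5,0,7,1](3) P2=[6,7,5,0,5,6](1)
Move 6: P1 pit4 -> P1=[3,0,5,0,0,2](4) P2=[7,8,6,1,6,6](1)
Move 7: P1 pit0 -> P1=[0,1,6,0,0,2](11) P2=[7,8,0,1,6,6](1)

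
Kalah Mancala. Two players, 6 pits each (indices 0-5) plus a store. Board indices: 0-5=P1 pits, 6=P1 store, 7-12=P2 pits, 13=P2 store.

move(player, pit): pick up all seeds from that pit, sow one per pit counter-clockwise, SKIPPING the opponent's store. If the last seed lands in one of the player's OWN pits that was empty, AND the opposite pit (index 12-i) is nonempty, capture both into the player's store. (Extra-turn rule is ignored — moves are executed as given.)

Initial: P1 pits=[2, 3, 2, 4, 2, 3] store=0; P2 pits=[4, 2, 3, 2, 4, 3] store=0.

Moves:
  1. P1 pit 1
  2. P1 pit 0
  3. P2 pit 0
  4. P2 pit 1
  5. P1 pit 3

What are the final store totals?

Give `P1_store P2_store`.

Move 1: P1 pit1 -> P1=[2,0,3,5,3,3](0) P2=[4,2,3,2,4,3](0)
Move 2: P1 pit0 -> P1=[0,1,4,5,3,3](0) P2=[4,2,3,2,4,3](0)
Move 3: P2 pit0 -> P1=[0,1,4,5,3,3](0) P2=[0,3,4,3,5,3](0)
Move 4: P2 pit1 -> P1=[0,1,4,5,3,3](0) P2=[0,0,5,4,6,3](0)
Move 5: P1 pit3 -> P1=[0,1,4,0,4,4](1) P2=[1,1,5,4,6,3](0)

Answer: 1 0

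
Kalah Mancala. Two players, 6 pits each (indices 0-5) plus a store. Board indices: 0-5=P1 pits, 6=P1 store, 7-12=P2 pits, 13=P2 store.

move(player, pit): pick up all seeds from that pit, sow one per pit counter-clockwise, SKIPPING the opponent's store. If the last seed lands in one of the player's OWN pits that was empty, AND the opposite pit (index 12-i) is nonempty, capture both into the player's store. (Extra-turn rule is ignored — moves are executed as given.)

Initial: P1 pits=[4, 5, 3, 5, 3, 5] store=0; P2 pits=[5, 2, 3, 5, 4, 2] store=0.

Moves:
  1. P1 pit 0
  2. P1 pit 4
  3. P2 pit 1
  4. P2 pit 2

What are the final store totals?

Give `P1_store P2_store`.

Answer: 1 1

Derivation:
Move 1: P1 pit0 -> P1=[0,6,4,6,4,5](0) P2=[5,2,3,5,4,2](0)
Move 2: P1 pit4 -> P1=[0,6,4,6,0,6](1) P2=[6,3,3,5,4,2](0)
Move 3: P2 pit1 -> P1=[0,6,4,6,0,6](1) P2=[6,0,4,6,5,2](0)
Move 4: P2 pit2 -> P1=[0,6,4,6,0,6](1) P2=[6,0,0,7,6,3](1)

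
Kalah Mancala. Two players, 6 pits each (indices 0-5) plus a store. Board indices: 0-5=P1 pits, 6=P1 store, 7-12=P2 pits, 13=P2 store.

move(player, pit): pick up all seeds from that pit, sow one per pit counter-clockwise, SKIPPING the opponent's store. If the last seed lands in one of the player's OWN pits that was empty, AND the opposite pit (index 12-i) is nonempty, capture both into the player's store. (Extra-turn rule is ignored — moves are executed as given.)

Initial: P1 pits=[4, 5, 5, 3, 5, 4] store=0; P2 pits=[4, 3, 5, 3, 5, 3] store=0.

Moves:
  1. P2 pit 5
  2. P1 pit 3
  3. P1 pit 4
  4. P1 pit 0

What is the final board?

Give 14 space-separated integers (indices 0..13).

Move 1: P2 pit5 -> P1=[5,6,5,3,5,4](0) P2=[4,3,5,3,5,0](1)
Move 2: P1 pit3 -> P1=[5,6,5,0,6,5](1) P2=[4,3,5,3,5,0](1)
Move 3: P1 pit4 -> P1=[5,6,5,0,0,6](2) P2=[5,4,6,4,5,0](1)
Move 4: P1 pit0 -> P1=[0,7,6,1,1,7](2) P2=[5,4,6,4,5,0](1)

Answer: 0 7 6 1 1 7 2 5 4 6 4 5 0 1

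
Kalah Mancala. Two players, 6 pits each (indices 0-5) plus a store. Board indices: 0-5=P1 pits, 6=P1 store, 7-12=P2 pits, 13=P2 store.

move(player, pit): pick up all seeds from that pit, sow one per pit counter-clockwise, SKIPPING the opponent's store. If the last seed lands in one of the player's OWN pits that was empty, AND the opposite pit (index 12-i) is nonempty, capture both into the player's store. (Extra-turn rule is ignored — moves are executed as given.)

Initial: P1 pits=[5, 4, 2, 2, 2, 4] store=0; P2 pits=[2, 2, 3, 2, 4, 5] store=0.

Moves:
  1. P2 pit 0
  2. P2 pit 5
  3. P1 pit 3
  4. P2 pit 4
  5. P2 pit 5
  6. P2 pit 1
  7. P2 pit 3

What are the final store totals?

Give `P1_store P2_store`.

Move 1: P2 pit0 -> P1=[5,4,2,2,2,4](0) P2=[0,3,4,2,4,5](0)
Move 2: P2 pit5 -> P1=[6,5,3,3,2,4](0) P2=[0,3,4,2,4,0](1)
Move 3: P1 pit3 -> P1=[6,5,3,0,3,5](1) P2=[0,3,4,2,4,0](1)
Move 4: P2 pit4 -> P1=[7,6,3,0,3,5](1) P2=[0,3,4,2,0,1](2)
Move 5: P2 pit5 -> P1=[7,6,3,0,3,5](1) P2=[0,3,4,2,0,0](3)
Move 6: P2 pit1 -> P1=[7,0,3,0,3,5](1) P2=[0,0,5,3,0,0](10)
Move 7: P2 pit3 -> P1=[7,0,3,0,3,5](1) P2=[0,0,5,0,1,1](11)

Answer: 1 11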